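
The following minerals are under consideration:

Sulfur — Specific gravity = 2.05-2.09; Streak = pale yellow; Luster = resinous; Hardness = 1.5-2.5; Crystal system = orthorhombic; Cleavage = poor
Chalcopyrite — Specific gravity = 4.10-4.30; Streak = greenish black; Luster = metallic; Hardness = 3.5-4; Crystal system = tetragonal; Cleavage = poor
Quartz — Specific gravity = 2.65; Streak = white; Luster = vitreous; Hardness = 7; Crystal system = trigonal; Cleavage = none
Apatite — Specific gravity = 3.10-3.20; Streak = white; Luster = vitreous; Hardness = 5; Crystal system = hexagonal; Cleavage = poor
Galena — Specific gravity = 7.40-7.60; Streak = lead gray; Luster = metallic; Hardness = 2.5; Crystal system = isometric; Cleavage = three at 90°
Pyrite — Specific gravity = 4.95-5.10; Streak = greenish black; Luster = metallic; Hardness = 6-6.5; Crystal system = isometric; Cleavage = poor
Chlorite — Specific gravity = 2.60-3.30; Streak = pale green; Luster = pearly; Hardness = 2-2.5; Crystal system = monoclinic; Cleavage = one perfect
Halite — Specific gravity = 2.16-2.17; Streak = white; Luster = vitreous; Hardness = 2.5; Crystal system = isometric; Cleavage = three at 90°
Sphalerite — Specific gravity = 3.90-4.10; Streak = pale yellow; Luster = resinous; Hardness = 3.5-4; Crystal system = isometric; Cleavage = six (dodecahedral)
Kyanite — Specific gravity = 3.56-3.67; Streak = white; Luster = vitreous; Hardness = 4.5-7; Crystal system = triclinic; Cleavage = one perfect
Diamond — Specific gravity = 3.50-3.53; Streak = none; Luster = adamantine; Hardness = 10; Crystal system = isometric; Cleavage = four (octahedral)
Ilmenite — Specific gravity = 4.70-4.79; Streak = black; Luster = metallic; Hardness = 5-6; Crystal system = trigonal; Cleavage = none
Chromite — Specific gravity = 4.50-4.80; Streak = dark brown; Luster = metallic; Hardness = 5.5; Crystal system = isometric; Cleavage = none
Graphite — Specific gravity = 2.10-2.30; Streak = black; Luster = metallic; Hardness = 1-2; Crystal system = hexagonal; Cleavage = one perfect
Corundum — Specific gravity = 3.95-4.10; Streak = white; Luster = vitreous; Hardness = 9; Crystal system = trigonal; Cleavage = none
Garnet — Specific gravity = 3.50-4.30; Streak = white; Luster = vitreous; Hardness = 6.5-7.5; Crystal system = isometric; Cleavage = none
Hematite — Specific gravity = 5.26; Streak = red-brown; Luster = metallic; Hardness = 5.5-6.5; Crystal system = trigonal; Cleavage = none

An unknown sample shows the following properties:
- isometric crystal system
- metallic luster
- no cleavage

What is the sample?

Chromite

Isometric crystal system — narrows the field to Galena, Pyrite, Halite, Sphalerite, Diamond, Chromite, Garnet.
Metallic luster — only Galena, Pyrite, Chromite remain.
No cleavage — narrows the field to Chromite.
Chromite is the sole remaining match.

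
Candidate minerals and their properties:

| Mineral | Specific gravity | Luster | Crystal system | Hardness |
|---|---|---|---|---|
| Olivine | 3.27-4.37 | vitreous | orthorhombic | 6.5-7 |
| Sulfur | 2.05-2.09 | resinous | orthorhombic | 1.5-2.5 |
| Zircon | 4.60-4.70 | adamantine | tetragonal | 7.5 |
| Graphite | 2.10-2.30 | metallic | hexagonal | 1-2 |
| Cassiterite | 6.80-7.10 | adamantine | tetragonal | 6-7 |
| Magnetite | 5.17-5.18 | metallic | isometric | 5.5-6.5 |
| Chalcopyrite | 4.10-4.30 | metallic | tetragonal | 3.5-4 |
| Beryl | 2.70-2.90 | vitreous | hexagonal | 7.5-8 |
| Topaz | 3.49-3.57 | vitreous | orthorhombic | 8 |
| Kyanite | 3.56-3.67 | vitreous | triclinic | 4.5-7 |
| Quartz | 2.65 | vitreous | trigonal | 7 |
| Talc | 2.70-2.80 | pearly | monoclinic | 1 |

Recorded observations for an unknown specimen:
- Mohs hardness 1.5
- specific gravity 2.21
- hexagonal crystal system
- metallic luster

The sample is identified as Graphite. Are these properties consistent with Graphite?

Yes

Mohs hardness 1.5 — is consistent with Graphite (hardness 1-2).
Specific gravity 2.21 — is consistent with Graphite (SG 2.10-2.30).
Hexagonal crystal system — is consistent with Graphite (hexagonal system).
Metallic luster — is consistent with Graphite (metallic luster).
All observations are consistent with the tabulated values for Graphite.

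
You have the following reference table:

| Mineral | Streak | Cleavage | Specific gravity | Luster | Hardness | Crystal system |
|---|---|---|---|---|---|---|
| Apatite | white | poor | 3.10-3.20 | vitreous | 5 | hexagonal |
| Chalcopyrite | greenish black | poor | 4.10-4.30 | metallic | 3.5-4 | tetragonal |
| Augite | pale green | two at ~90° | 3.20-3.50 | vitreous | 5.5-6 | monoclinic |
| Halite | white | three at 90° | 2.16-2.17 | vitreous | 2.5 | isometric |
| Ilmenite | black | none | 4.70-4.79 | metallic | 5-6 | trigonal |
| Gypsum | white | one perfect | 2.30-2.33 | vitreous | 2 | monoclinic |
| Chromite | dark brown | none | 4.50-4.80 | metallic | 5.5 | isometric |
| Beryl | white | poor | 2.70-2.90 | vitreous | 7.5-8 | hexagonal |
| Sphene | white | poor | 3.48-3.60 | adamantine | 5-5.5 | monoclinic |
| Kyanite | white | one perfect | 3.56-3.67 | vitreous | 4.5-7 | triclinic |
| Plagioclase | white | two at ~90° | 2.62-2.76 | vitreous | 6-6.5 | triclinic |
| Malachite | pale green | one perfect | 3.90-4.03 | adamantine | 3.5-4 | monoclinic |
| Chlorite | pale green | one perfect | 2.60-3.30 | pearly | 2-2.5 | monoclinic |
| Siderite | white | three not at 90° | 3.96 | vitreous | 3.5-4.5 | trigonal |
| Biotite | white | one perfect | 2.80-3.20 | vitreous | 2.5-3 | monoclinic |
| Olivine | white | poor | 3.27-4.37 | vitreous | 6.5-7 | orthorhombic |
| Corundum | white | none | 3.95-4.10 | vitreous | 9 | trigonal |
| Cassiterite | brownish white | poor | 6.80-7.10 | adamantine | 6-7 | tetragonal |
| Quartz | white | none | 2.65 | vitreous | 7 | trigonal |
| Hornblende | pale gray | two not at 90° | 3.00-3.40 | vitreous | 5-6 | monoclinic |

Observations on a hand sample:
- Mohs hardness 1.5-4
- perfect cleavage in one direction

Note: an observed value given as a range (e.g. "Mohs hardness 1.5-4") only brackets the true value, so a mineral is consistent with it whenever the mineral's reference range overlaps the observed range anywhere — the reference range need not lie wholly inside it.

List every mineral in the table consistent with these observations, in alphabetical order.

Biotite, Chlorite, Gypsum, Malachite

Mohs hardness 1.5-4: leaves Chalcopyrite, Halite, Gypsum, Malachite, Chlorite, Siderite, Biotite.
Perfect cleavage in one direction rules out Chalcopyrite, Halite, Siderite.
The minerals that satisfy all observations are Biotite, Chlorite, Gypsum, Malachite.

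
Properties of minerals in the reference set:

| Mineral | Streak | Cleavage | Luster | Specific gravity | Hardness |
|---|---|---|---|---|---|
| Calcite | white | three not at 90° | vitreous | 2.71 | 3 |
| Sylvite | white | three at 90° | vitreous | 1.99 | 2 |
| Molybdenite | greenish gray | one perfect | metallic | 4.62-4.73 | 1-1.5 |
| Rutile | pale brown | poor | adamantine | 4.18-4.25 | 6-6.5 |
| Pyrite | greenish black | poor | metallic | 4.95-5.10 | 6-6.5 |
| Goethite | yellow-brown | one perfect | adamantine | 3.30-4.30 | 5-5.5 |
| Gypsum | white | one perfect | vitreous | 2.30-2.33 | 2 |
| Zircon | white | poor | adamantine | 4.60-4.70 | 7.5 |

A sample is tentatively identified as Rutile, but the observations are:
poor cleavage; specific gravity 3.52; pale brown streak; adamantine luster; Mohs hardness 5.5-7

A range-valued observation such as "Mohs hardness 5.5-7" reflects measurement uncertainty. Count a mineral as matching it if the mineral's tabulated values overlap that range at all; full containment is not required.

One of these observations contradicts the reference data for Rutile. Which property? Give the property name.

specific gravity

Poor cleavage: Rutile has cleavage poor — matches.
Specific gravity 3.52: Rutile has SG 4.18-4.25 — outside the reference range.
Pale brown streak: Rutile has pale brown streak — matches.
Adamantine luster: Rutile has adamantine luster — matches.
Mohs hardness 5.5-7: Rutile has hardness 6-6.5 — matches.
The specific gravity is the one property that does not fit.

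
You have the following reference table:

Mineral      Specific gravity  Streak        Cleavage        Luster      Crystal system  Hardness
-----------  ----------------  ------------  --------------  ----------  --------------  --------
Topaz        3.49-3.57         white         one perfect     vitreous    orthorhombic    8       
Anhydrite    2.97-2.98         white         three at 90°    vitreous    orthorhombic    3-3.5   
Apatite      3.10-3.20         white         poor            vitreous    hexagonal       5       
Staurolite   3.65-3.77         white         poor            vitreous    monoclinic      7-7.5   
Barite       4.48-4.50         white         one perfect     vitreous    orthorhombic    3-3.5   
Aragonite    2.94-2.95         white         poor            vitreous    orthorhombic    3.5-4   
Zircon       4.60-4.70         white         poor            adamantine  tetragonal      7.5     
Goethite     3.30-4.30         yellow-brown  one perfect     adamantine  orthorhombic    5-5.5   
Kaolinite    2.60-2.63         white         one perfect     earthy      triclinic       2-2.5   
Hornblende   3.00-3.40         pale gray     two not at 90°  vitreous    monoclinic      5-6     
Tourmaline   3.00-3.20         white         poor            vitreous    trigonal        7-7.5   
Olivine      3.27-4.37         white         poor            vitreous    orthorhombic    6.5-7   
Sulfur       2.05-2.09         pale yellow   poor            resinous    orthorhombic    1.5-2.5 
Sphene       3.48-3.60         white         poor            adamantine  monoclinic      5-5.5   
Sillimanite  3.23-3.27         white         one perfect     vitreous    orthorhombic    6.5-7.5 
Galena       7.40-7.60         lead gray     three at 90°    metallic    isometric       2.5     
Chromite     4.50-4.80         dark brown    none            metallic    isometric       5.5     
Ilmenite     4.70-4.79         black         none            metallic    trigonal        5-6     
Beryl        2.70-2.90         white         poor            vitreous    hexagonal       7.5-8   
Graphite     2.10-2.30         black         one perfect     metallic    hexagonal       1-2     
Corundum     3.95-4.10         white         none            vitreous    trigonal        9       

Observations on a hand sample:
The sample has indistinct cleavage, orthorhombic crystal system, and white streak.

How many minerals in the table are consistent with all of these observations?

Indistinct cleavage — only Apatite, Staurolite, Aragonite, Zircon, Tourmaline, Olivine, Sulfur, Sphene, Beryl remain.
Orthorhombic crystal system — Aragonite, Olivine, Sulfur remain.
White streak excludes Sulfur.
The minerals that satisfy all observations are Aragonite, Olivine.
That is 2 minerals.

2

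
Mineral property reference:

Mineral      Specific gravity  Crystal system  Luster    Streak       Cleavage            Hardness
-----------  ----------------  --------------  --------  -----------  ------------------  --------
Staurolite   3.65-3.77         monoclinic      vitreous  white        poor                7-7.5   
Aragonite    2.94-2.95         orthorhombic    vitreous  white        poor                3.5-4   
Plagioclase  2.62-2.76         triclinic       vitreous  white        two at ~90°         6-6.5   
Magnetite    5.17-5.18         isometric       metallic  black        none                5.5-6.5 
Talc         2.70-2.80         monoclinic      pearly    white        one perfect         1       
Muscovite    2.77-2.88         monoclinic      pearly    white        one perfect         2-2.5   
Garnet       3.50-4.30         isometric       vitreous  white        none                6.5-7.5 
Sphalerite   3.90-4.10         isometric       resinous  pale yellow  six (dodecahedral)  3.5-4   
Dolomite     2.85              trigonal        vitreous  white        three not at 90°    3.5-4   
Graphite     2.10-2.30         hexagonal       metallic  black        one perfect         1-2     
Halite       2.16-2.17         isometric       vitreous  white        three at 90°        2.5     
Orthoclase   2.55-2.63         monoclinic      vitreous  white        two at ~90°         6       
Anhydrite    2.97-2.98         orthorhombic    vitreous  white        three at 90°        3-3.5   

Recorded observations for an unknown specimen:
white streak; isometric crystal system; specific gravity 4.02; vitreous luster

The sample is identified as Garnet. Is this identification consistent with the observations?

Yes

White streak — matches Garnet (white streak).
Isometric crystal system — matches Garnet (isometric system).
Specific gravity 4.02 — matches Garnet (SG 3.50-4.30).
Vitreous luster — matches Garnet (vitreous luster).
All observations are consistent with the tabulated values for Garnet.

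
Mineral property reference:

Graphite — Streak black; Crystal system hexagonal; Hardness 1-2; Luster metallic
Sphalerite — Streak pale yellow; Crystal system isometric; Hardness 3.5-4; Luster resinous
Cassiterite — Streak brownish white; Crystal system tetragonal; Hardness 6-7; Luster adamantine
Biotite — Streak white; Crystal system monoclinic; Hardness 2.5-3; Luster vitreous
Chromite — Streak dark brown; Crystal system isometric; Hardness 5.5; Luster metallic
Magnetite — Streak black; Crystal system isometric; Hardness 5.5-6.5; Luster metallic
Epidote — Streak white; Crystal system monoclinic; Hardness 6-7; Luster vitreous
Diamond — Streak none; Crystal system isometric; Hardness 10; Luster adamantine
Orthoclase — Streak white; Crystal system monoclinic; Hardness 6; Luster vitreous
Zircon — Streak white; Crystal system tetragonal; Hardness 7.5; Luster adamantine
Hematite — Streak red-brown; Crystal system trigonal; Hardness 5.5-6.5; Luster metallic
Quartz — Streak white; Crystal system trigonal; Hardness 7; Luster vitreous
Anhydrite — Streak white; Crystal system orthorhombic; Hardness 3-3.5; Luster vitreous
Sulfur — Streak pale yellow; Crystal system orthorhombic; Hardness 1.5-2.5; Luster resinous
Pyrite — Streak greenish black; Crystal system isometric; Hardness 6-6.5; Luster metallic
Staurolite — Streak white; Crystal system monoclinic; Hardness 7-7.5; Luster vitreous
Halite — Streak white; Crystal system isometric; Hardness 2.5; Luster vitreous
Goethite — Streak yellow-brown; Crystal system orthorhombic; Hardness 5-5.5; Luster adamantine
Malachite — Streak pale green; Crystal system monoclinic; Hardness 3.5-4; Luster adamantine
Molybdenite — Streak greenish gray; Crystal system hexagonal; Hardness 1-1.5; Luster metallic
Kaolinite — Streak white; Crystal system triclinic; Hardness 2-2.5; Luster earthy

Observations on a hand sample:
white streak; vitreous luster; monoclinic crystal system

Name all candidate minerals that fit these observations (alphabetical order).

White streak: only Biotite, Epidote, Orthoclase, Zircon, Quartz, Anhydrite, Staurolite, Halite, Kaolinite remain.
Vitreous luster excludes Zircon, Kaolinite.
Monoclinic crystal system is inconsistent with Quartz, Anhydrite, Halite.
Consistent with every observation: Biotite, Epidote, Orthoclase, Staurolite.

Biotite, Epidote, Orthoclase, Staurolite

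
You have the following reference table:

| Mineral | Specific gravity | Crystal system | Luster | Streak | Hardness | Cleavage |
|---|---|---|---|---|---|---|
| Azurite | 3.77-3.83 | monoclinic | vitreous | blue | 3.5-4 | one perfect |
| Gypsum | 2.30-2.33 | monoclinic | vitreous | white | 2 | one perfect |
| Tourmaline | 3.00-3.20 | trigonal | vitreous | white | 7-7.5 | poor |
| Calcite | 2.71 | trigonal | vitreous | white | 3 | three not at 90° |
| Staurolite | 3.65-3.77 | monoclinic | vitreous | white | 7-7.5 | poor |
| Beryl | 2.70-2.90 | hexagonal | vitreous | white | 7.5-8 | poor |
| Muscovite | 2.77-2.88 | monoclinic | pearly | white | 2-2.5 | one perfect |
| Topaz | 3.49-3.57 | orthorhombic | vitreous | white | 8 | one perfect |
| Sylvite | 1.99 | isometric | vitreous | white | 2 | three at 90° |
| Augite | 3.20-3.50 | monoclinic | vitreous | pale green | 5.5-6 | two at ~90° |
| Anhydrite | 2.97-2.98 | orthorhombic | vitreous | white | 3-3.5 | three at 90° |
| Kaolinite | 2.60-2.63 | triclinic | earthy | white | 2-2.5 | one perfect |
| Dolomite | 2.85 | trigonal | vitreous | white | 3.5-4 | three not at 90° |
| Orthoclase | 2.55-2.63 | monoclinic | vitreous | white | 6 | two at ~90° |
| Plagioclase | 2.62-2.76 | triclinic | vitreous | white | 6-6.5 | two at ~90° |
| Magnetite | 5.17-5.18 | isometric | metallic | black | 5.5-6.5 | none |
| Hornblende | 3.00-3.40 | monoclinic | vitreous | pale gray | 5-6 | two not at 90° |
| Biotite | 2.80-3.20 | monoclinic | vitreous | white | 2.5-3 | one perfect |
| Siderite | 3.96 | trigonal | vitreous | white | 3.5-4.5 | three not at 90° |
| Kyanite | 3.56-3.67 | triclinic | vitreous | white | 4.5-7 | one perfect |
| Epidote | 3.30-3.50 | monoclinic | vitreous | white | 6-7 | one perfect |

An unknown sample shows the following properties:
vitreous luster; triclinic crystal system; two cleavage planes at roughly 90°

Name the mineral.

Vitreous luster eliminates Muscovite, Kaolinite, Magnetite.
Triclinic crystal system: leaves Plagioclase, Kyanite.
Two cleavage planes at roughly 90° rules out Kyanite.
Plagioclase is the sole remaining match.

Plagioclase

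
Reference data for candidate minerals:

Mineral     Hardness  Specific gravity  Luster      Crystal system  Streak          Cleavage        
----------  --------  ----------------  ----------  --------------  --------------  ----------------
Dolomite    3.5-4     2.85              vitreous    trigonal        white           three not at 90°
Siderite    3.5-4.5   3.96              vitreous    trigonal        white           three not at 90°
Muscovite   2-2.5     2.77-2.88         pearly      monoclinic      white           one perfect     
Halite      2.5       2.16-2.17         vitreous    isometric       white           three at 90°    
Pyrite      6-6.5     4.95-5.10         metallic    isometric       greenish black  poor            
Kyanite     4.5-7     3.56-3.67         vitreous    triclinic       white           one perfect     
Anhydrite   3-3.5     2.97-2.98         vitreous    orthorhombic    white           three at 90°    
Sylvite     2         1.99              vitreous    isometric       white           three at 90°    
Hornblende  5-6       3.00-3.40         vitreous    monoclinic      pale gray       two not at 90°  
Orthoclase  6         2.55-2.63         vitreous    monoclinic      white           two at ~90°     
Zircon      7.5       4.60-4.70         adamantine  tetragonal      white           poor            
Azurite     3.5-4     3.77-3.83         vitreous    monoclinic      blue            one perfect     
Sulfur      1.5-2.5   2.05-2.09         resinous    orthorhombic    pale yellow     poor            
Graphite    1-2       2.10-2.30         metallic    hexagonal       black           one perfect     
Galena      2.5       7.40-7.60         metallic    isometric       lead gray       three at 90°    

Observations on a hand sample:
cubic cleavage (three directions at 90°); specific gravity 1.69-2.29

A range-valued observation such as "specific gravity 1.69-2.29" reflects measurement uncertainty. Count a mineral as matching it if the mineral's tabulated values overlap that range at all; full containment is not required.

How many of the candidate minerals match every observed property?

2

Cubic cleavage (three directions at 90°) — narrows the field to Halite, Anhydrite, Sylvite, Galena.
Specific gravity 1.69-2.29 eliminates Anhydrite, Galena.
Consistent with every observation: Halite, Sylvite.
That is 2 minerals.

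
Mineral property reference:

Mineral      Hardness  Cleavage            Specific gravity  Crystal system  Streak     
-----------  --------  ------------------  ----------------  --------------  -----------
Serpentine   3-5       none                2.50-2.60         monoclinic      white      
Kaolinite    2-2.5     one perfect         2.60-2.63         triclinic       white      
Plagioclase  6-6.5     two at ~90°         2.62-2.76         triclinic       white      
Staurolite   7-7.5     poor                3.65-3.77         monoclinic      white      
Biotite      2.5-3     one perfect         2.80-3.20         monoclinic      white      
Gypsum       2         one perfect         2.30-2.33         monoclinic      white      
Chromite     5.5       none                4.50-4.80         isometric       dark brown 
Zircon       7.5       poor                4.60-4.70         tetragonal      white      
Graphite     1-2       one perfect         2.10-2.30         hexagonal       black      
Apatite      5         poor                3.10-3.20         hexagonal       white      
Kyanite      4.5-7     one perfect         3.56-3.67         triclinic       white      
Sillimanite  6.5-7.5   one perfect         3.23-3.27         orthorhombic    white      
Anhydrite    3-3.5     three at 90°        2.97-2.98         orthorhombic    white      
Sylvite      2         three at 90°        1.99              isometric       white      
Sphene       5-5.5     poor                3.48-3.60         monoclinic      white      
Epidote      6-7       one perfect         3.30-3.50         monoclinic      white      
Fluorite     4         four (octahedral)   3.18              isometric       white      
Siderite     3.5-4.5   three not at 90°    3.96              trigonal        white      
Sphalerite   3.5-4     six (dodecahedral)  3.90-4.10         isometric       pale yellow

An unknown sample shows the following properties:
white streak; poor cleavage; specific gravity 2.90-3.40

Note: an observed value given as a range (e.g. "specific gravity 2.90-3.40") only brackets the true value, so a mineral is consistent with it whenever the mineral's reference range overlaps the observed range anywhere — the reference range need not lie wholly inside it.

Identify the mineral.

White streak eliminates Chromite, Graphite, Sphalerite.
Poor cleavage — Staurolite, Zircon, Apatite, Sphene remain.
Specific gravity 2.90-3.40 — leaves Apatite.
Apatite is the sole remaining match.

Apatite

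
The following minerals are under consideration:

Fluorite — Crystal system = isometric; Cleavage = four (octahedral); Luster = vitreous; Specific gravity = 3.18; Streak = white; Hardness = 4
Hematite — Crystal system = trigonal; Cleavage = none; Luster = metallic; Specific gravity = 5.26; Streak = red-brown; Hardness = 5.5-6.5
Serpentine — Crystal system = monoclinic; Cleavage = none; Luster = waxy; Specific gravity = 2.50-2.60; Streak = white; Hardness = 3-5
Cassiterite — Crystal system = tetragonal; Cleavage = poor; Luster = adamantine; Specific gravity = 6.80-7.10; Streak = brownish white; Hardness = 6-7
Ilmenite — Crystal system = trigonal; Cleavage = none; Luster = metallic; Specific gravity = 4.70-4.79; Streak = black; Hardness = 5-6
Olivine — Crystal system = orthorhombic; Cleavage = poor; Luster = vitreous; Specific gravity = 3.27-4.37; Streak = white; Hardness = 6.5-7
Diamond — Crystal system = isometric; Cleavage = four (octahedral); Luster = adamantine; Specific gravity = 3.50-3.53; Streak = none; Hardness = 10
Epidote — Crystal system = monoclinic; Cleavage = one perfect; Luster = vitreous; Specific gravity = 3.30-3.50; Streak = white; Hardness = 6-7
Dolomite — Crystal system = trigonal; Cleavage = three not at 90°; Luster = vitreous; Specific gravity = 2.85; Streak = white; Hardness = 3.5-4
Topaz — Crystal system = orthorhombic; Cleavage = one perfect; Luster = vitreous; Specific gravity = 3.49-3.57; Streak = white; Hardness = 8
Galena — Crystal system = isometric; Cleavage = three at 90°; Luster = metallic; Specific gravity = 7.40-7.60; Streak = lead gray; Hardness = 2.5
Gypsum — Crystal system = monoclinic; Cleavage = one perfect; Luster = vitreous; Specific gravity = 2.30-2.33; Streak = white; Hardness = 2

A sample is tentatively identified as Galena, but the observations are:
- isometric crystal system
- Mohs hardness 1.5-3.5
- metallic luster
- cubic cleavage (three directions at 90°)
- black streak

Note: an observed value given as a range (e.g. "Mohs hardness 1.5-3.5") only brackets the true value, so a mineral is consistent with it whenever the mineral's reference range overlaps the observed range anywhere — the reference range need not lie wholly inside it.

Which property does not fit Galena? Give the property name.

streak

Isometric crystal system: Galena has isometric system — agrees.
Mohs hardness 1.5-3.5: Galena has hardness 2.5 — agrees.
Metallic luster: Galena has metallic luster — agrees.
Cubic cleavage (three directions at 90°): Galena has cleavage three at 90° — agrees.
Black streak: Galena has lead gray streak — inconsistent.
Only the streak is inconsistent.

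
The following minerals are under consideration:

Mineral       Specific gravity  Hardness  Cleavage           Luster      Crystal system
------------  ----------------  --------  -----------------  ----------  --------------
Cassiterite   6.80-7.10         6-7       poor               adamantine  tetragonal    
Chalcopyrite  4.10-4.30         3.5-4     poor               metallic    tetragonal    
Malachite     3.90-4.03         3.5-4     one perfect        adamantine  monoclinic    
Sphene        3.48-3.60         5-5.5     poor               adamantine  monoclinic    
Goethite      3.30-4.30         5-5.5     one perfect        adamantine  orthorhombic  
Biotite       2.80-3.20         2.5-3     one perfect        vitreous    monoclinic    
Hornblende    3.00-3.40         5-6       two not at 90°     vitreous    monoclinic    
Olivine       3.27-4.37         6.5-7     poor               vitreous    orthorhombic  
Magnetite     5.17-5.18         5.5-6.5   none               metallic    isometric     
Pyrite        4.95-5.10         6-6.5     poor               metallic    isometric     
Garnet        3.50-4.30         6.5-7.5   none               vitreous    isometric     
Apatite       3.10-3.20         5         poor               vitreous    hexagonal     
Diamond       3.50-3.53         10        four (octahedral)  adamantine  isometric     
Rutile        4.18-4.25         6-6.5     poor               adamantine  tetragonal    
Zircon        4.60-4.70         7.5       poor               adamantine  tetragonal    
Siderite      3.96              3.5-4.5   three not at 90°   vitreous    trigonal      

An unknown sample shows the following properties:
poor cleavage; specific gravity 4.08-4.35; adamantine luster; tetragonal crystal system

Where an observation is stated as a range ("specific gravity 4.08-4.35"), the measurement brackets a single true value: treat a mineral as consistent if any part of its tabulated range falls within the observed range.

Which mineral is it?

Poor cleavage — only Cassiterite, Chalcopyrite, Sphene, Olivine, Pyrite, Apatite, Rutile, Zircon remain.
Specific gravity 4.08-4.35 — narrows the field to Chalcopyrite, Olivine, Rutile.
Adamantine luster — narrows the field to Rutile.
Tetragonal crystal system — no further eliminations.
Rutile is the sole remaining match.

Rutile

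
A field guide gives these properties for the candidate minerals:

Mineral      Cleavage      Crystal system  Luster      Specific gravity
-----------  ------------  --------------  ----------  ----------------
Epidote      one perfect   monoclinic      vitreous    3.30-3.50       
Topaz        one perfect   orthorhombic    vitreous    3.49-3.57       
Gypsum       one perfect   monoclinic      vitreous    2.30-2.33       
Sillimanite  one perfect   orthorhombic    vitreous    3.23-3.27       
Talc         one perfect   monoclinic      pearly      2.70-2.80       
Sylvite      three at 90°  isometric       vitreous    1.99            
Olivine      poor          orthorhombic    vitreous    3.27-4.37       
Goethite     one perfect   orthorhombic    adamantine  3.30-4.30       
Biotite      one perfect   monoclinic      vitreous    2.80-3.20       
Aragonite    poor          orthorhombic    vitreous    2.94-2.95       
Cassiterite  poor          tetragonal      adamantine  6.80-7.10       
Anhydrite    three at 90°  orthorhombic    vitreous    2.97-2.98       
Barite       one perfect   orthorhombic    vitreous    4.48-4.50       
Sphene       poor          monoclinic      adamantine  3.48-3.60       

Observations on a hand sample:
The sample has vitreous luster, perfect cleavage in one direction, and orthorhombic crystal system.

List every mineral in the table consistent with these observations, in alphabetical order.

Vitreous luster excludes Talc, Goethite, Cassiterite, Sphene.
Perfect cleavage in one direction excludes Sylvite, Olivine, Aragonite, Anhydrite.
Orthorhombic crystal system rules out Epidote, Gypsum, Biotite.
Remaining candidates: Barite, Sillimanite, Topaz.

Barite, Sillimanite, Topaz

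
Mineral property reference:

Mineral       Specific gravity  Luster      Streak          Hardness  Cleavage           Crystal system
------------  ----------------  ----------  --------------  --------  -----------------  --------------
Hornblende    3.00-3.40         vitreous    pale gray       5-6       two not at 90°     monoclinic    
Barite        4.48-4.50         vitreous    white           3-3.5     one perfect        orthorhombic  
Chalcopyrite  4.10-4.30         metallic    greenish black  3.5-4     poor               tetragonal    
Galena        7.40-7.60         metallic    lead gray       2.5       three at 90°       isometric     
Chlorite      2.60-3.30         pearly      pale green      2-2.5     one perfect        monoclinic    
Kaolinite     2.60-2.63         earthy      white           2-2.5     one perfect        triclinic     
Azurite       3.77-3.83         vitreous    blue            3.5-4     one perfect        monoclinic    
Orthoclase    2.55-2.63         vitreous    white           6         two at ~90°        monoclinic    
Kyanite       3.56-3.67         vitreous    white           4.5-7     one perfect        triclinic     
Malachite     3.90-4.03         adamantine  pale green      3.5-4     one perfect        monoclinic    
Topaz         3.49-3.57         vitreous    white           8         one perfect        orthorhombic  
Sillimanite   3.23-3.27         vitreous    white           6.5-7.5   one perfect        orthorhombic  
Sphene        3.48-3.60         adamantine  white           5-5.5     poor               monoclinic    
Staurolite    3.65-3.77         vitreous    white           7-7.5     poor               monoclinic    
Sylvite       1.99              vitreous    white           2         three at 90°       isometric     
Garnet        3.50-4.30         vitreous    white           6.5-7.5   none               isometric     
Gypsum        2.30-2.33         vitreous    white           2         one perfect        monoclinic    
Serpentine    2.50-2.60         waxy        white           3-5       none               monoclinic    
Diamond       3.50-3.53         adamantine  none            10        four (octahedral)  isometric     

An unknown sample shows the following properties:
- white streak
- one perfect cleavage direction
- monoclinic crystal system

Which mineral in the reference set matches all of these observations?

White streak: narrows the field to Barite, Kaolinite, Orthoclase, Kyanite, Topaz, Sillimanite, Sphene, Staurolite, Sylvite, Garnet, Gypsum, Serpentine.
One perfect cleavage direction excludes Orthoclase, Sphene, Staurolite, Sylvite, Garnet, Serpentine.
Monoclinic crystal system: narrows the field to Gypsum.
Gypsum is the sole remaining match.

Gypsum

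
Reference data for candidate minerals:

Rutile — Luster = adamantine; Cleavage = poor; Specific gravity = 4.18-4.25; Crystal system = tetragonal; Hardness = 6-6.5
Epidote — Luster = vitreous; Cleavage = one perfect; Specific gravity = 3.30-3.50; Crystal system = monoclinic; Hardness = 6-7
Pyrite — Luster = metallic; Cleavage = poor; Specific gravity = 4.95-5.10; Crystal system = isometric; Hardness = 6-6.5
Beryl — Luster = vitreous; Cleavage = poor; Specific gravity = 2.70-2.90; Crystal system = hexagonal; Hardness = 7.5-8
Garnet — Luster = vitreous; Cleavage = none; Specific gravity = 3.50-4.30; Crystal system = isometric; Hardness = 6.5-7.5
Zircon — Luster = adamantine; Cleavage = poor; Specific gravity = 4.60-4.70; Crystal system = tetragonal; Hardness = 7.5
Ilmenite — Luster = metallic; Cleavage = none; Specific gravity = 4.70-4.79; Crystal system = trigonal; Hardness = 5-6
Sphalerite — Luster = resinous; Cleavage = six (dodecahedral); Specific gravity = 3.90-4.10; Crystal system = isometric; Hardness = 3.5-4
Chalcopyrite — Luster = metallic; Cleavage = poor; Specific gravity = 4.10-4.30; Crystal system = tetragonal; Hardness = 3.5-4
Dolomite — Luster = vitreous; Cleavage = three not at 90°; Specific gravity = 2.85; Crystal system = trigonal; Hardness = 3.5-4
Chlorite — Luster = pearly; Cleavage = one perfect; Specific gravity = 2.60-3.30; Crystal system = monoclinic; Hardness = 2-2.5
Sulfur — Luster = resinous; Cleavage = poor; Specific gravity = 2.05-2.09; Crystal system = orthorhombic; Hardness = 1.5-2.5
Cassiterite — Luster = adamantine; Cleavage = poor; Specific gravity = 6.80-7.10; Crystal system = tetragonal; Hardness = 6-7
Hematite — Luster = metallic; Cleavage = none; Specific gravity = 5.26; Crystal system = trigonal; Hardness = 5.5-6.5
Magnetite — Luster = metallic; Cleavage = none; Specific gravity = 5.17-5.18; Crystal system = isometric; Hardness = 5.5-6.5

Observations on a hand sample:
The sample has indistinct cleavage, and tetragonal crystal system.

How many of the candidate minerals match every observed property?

Indistinct cleavage: Rutile, Pyrite, Beryl, Zircon, Chalcopyrite, Sulfur, Cassiterite remain.
Tetragonal crystal system eliminates Pyrite, Beryl, Sulfur.
The minerals that satisfy all observations are Cassiterite, Chalcopyrite, Rutile, Zircon.
That is 4 minerals.

4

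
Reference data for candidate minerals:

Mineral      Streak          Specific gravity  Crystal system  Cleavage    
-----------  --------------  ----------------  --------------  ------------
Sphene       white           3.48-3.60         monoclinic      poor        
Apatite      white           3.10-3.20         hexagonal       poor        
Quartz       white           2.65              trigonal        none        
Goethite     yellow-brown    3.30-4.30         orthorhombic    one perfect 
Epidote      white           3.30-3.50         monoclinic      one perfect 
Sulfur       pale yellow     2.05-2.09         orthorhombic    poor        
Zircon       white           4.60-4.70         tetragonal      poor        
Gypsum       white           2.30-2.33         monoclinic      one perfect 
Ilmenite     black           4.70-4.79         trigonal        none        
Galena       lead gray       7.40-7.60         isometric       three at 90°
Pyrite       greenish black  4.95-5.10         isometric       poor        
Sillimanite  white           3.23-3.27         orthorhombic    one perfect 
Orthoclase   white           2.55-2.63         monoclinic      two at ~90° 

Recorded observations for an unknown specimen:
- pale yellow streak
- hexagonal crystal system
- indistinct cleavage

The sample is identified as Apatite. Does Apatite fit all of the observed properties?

Inconsistent

Pale yellow streak — Apatite has white streak; inconsistent.
Hexagonal crystal system — matches Apatite (hexagonal system).
Indistinct cleavage — matches Apatite (cleavage poor).
The streak observation rules out Apatite.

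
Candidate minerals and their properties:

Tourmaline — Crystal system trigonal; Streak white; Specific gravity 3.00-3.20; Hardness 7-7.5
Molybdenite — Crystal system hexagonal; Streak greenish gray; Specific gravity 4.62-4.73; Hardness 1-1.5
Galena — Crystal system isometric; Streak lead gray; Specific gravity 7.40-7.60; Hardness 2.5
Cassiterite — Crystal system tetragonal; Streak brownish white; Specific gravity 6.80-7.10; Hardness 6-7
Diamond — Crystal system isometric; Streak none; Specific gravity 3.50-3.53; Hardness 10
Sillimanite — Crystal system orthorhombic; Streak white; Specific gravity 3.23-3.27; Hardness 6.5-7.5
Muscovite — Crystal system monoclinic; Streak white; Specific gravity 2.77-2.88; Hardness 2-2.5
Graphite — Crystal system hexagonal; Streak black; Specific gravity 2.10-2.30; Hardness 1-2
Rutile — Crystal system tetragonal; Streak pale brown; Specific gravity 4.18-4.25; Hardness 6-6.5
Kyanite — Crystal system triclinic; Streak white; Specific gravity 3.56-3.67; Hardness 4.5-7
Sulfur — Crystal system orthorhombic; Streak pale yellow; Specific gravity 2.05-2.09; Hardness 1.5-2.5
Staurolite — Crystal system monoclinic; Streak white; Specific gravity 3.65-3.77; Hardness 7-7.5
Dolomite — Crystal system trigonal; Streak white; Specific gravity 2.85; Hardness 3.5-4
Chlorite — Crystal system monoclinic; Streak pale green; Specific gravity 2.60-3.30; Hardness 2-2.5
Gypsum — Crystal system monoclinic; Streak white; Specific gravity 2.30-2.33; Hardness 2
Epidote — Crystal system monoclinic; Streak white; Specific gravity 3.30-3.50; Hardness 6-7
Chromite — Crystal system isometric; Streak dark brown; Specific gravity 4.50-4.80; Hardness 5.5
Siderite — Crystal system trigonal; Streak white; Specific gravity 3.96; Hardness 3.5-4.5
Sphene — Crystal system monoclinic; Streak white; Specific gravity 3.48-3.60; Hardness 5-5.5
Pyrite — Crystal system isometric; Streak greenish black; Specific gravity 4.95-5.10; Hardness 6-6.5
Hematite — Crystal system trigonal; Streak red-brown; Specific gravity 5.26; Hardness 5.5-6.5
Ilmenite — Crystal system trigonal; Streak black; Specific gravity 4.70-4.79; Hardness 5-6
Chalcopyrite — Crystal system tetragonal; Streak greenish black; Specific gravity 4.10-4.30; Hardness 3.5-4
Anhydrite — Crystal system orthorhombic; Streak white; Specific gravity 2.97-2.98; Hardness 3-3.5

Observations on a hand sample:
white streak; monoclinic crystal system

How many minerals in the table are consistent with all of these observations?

5

White streak: only Tourmaline, Sillimanite, Muscovite, Kyanite, Staurolite, Dolomite, Gypsum, Epidote, Siderite, Sphene, Anhydrite remain.
Monoclinic crystal system: narrows the field to Muscovite, Staurolite, Gypsum, Epidote, Sphene.
Consistent with every observation: Epidote, Gypsum, Muscovite, Sphene, Staurolite.
That is 5 minerals.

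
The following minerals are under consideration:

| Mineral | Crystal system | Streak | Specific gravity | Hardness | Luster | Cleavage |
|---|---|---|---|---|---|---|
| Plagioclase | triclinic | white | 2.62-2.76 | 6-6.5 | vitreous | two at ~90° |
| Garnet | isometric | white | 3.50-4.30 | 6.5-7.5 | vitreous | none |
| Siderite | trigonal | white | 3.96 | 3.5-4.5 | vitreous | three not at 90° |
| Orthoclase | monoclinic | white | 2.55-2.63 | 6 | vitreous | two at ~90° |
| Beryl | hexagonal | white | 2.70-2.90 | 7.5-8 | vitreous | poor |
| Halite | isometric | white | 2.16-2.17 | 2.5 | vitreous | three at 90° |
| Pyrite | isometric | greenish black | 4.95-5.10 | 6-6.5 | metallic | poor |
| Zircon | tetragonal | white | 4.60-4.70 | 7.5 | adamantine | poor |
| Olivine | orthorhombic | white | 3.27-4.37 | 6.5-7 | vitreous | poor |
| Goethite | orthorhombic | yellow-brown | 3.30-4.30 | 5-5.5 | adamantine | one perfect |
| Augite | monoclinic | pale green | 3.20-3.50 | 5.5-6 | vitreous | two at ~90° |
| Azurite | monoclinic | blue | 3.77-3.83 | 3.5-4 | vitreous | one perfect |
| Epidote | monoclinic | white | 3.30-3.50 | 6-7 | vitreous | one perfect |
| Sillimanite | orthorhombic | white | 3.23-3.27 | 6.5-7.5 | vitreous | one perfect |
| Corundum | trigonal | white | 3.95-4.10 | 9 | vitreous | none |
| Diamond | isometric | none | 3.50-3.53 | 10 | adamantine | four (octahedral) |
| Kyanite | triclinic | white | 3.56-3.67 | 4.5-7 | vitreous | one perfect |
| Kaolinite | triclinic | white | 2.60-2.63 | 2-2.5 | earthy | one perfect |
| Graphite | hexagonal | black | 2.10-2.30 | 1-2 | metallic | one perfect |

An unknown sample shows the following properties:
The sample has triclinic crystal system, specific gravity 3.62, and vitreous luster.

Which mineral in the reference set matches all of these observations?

Kyanite

Triclinic crystal system: Plagioclase, Kyanite, Kaolinite remain.
Specific gravity 3.62: only Kyanite remains.
Vitreous luster: all remaining candidates fit.
The only mineral consistent with every observation is Kyanite.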